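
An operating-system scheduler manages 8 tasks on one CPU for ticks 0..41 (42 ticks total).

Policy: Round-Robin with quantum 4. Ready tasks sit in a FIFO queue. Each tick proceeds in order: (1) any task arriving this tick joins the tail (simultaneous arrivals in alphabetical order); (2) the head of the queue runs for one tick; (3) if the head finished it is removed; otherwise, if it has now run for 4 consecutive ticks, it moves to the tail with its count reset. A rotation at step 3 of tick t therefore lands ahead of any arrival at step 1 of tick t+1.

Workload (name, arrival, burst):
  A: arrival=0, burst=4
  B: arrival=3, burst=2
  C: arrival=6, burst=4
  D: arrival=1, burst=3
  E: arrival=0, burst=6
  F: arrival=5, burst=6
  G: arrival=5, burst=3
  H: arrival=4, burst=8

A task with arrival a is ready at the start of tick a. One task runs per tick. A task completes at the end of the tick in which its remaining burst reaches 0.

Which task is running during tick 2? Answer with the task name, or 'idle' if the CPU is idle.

running at tick 2 = A

t=0: queue=[A,E] q_used=0 → run A
t=1: queue=[A,E,D] q_used=1 → run A
t=2: queue=[A,E,D] q_used=2 → run A
t=3: queue=[A,E,D,B] q_used=3 → run A
t=4: queue=[E,D,B,H] q_used=0 → run E
t=5: queue=[E,D,B,H,F,G] q_used=1 → run E
t=6: queue=[E,D,B,H,F,G,C] q_used=2 → run E
t=7: queue=[E,D,B,H,F,G,C] q_used=3 → run E
t=8: queue=[D,B,H,F,G,C,E] q_used=0 → run D
t=9: queue=[D,B,H,F,G,C,E] q_used=1 → run D
t=10: queue=[D,B,H,F,G,C,E] q_used=2 → run D
t=11: queue=[B,H,F,G,C,E] q_used=0 → run B
t=12: queue=[B,H,F,G,C,E] q_used=1 → run B
t=13: queue=[H,F,G,C,E] q_used=0 → run H
t=14: queue=[H,F,G,C,E] q_used=1 → run H
t=15: queue=[H,F,G,C,E] q_used=2 → run H
t=16: queue=[H,F,G,C,E] q_used=3 → run H
t=17: queue=[F,G,C,E,H] q_used=0 → run F
t=18: queue=[F,G,C,E,H] q_used=1 → run F
t=19: queue=[F,G,C,E,H] q_used=2 → run F
t=20: queue=[F,G,C,E,H] q_used=3 → run F
t=21: queue=[G,C,E,H,F] q_used=0 → run G
t=22: queue=[G,C,E,H,F] q_used=1 → run G
t=23: queue=[G,C,E,H,F] q_used=2 → run G
t=24: queue=[C,E,H,F] q_used=0 → run C
t=25: queue=[C,E,H,F] q_used=1 → run C
t=26: queue=[C,E,H,F] q_used=2 → run C
t=27: queue=[C,E,H,F] q_used=3 → run C
t=28: queue=[E,H,F] q_used=0 → run E
t=29: queue=[E,H,F] q_used=1 → run E
t=30: queue=[H,F] q_used=0 → run H
t=31: queue=[H,F] q_used=1 → run H
t=32: queue=[H,F] q_used=2 → run H
t=33: queue=[H,F] q_used=3 → run H
t=34: queue=[F] q_used=0 → run F
t=35: queue=[F] q_used=1 → run F
t=36: (idle)
t=37: (idle)
t=38: (idle)
t=39: (idle)
t=40: (idle)
t=41: (idle)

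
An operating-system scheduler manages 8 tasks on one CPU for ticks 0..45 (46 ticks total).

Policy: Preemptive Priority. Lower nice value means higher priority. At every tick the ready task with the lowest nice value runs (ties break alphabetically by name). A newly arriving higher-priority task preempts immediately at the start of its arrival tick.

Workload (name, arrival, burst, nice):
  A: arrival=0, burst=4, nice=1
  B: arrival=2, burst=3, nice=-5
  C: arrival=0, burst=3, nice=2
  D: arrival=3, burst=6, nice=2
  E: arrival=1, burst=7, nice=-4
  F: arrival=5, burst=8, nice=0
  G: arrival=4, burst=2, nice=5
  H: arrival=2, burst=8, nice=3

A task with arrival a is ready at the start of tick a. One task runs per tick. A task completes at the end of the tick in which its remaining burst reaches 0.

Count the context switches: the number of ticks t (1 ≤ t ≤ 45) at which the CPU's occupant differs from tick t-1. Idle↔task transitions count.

t=0: ready={A,C} → run A
t=1: ready={A,C,E} → run E
t=2: ready={A,B,C,E,H} → run B
t=3: ready={A,B,C,D,E,H} → run B
t=4: ready={A,B,C,D,E,G,H} → run B
t=5: ready={A,C,D,E,F,G,H} → run E
t=6: ready={A,C,D,E,F,G,H} → run E
t=7: ready={A,C,D,E,F,G,H} → run E
t=8: ready={A,C,D,E,F,G,H} → run E
t=9: ready={A,C,D,E,F,G,H} → run E
t=10: ready={A,C,D,E,F,G,H} → run E
t=11: ready={A,C,D,F,G,H} → run F
t=12: ready={A,C,D,F,G,H} → run F
t=13: ready={A,C,D,F,G,H} → run F
t=14: ready={A,C,D,F,G,H} → run F
t=15: ready={A,C,D,F,G,H} → run F
t=16: ready={A,C,D,F,G,H} → run F
t=17: ready={A,C,D,F,G,H} → run F
t=18: ready={A,C,D,F,G,H} → run F
t=19: ready={A,C,D,G,H} → run A
t=20: ready={A,C,D,G,H} → run A
t=21: ready={A,C,D,G,H} → run A
t=22: ready={C,D,G,H} → run C
t=23: ready={C,D,G,H} → run C
t=24: ready={C,D,G,H} → run C
t=25: ready={D,G,H} → run D
t=26: ready={D,G,H} → run D
t=27: ready={D,G,H} → run D
t=28: ready={D,G,H} → run D
t=29: ready={D,G,H} → run D
t=30: ready={D,G,H} → run D
t=31: ready={G,H} → run H
t=32: ready={G,H} → run H
t=33: ready={G,H} → run H
t=34: ready={G,H} → run H
t=35: ready={G,H} → run H
t=36: ready={G,H} → run H
t=37: ready={G,H} → run H
t=38: ready={G,H} → run H
t=39: ready={G} → run G
t=40: ready={G} → run G
t=41: (idle)
t=42: (idle)
t=43: (idle)
t=44: (idle)
t=45: (idle)

context switches = 10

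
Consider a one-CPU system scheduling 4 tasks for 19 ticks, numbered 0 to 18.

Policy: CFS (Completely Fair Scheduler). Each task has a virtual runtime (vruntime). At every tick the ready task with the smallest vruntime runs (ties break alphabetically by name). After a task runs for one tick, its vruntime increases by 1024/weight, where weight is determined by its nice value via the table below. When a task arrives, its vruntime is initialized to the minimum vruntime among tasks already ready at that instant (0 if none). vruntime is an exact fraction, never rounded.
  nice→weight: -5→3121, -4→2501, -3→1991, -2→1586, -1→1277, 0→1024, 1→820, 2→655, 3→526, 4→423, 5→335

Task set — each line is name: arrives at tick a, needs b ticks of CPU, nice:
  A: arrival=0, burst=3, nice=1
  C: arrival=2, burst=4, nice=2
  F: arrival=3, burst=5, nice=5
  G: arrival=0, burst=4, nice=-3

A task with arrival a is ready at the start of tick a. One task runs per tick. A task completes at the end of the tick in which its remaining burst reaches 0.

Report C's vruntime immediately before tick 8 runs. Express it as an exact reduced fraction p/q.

vruntime(C, start of tick 8) = 2709504/1304105

t=0: vr[A=0 G=0] → run A
t=1: vr[A=256/205 G=0] → run G
t=2: vr[A=256/205 C=1024/1991 G=1024/1991] → run C
t=3: vr[A=256/205 C=2709504/1304105 F=1024/1991 G=1024/1991] → run F
t=4: vr[A=256/205 C=2709504/1304105 F=2381824/666985 G=1024/1991] → run G
t=5: vr[A=256/205 C=2709504/1304105 F=2381824/666985 G=2048/1991] → run G
t=6: vr[A=256/205 C=2709504/1304105 F=2381824/666985 G=3072/1991] → run A
t=7: vr[A=512/205 C=2709504/1304105 F=2381824/666985 G=3072/1991] → run G
t=8: vr[A=512/205 C=2709504/1304105 F=2381824/666985] → run C
t=9: vr[A=512/205 C=4748288/1304105 F=2381824/666985] → run A
t=10: vr[C=4748288/1304105 F=2381824/666985] → run F
t=11: vr[C=4748288/1304105 F=4420608/666985] → run C
t=12: vr[C=6787072/1304105 F=4420608/666985] → run C
t=13: vr[F=4420608/666985] → run F
t=14: vr[F=6459392/666985] → run F
t=15: vr[F=8498176/666985] → run F
t=16: (idle)
t=17: (idle)
t=18: (idle)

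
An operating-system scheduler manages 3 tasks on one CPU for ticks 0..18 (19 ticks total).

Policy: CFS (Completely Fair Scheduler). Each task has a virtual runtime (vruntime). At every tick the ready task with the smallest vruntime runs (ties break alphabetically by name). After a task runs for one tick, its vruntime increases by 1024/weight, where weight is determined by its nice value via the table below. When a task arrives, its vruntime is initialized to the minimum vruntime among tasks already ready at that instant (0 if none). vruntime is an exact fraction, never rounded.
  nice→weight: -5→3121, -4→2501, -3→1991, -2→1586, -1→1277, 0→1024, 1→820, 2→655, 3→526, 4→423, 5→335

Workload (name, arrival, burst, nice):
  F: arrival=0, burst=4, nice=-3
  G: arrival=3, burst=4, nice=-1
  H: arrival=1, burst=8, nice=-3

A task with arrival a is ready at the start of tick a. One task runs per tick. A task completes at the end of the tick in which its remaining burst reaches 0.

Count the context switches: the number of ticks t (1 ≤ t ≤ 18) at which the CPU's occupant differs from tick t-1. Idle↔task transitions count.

context switches = 13

t=0: vr[F=0] → run F
t=1: vr[F=1024/1991 H=1024/1991] → run F
t=2: vr[F=2048/1991 H=1024/1991] → run H
t=3: vr[F=2048/1991 G=2048/1991 H=2048/1991] → run F
t=4: vr[F=3072/1991 G=2048/1991 H=2048/1991] → run G
t=5: vr[F=3072/1991 G=4654080/2542507 H=2048/1991] → run H
t=6: vr[F=3072/1991 G=4654080/2542507 H=3072/1991] → run F
t=7: vr[G=4654080/2542507 H=3072/1991] → run H
t=8: vr[G=4654080/2542507 H=4096/1991] → run G
t=9: vr[G=6692864/2542507 H=4096/1991] → run H
t=10: vr[G=6692864/2542507 H=5120/1991] → run H
t=11: vr[G=6692864/2542507 H=6144/1991] → run G
t=12: vr[G=8731648/2542507 H=6144/1991] → run H
t=13: vr[G=8731648/2542507 H=7168/1991] → run G
t=14: vr[H=7168/1991] → run H
t=15: vr[H=8192/1991] → run H
t=16: (idle)
t=17: (idle)
t=18: (idle)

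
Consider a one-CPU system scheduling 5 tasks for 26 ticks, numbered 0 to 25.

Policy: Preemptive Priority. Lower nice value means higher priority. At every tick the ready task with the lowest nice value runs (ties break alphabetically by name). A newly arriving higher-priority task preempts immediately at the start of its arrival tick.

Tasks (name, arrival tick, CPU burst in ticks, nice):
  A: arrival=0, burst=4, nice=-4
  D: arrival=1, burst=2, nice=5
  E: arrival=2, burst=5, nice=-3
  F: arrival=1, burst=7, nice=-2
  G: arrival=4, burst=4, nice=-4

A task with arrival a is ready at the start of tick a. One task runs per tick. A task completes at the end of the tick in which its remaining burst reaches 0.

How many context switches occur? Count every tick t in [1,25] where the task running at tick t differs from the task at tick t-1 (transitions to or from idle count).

context switches = 5

t=0: ready={A} → run A
t=1: ready={A,D,F} → run A
t=2: ready={A,D,E,F} → run A
t=3: ready={A,D,E,F} → run A
t=4: ready={D,E,F,G} → run G
t=5: ready={D,E,F,G} → run G
t=6: ready={D,E,F,G} → run G
t=7: ready={D,E,F,G} → run G
t=8: ready={D,E,F} → run E
t=9: ready={D,E,F} → run E
t=10: ready={D,E,F} → run E
t=11: ready={D,E,F} → run E
t=12: ready={D,E,F} → run E
t=13: ready={D,F} → run F
t=14: ready={D,F} → run F
t=15: ready={D,F} → run F
t=16: ready={D,F} → run F
t=17: ready={D,F} → run F
t=18: ready={D,F} → run F
t=19: ready={D,F} → run F
t=20: ready={D} → run D
t=21: ready={D} → run D
t=22: (idle)
t=23: (idle)
t=24: (idle)
t=25: (idle)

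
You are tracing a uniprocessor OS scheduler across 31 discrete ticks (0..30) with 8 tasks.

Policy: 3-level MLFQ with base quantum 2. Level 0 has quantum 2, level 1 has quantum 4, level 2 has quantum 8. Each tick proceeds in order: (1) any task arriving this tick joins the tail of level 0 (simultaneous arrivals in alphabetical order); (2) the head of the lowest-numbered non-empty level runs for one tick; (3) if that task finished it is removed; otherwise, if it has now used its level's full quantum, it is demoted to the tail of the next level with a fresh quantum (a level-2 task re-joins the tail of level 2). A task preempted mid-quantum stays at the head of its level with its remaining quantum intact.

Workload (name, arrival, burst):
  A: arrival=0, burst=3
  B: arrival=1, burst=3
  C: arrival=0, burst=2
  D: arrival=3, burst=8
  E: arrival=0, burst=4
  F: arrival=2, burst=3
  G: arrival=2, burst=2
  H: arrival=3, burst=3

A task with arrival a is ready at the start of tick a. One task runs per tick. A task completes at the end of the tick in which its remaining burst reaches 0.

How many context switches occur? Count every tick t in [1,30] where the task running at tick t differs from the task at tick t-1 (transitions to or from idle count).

context switches = 15

t=0: L0/L1/L2 = ACE/-/- → run A
t=1: L0/L1/L2 = ACEB/-/- → run A
t=2: L0/L1/L2 = CEBFG/A/- → run C
t=3: L0/L1/L2 = CEBFGDH/A/- → run C
t=4: L0/L1/L2 = EBFGDH/A/- → run E
t=5: L0/L1/L2 = EBFGDH/A/- → run E
t=6: L0/L1/L2 = BFGDH/AE/- → run B
t=7: L0/L1/L2 = BFGDH/AE/- → run B
t=8: L0/L1/L2 = FGDH/AEB/- → run F
t=9: L0/L1/L2 = FGDH/AEB/- → run F
t=10: L0/L1/L2 = GDH/AEBF/- → run G
t=11: L0/L1/L2 = GDH/AEBF/- → run G
t=12: L0/L1/L2 = DH/AEBF/- → run D
t=13: L0/L1/L2 = DH/AEBF/- → run D
t=14: L0/L1/L2 = H/AEBFD/- → run H
t=15: L0/L1/L2 = H/AEBFD/- → run H
t=16: L0/L1/L2 = -/AEBFDH/- → run A
t=17: L0/L1/L2 = -/EBFDH/- → run E
t=18: L0/L1/L2 = -/EBFDH/- → run E
t=19: L0/L1/L2 = -/BFDH/- → run B
t=20: L0/L1/L2 = -/FDH/- → run F
t=21: L0/L1/L2 = -/DH/- → run D
t=22: L0/L1/L2 = -/DH/- → run D
t=23: L0/L1/L2 = -/DH/- → run D
t=24: L0/L1/L2 = -/DH/- → run D
t=25: L0/L1/L2 = -/H/D → run H
t=26: L0/L1/L2 = -/-/D → run D
t=27: L0/L1/L2 = -/-/D → run D
t=28: (idle)
t=29: (idle)
t=30: (idle)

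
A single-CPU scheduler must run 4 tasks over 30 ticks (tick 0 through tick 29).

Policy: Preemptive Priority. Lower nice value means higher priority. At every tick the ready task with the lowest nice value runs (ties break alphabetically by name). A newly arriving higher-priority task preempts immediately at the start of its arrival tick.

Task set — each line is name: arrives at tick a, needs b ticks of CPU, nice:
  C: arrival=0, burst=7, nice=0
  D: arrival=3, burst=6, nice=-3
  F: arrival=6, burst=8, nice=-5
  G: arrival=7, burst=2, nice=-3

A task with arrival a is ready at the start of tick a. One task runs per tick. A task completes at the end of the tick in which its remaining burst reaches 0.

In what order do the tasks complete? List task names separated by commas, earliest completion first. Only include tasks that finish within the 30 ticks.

t=0: ready={C} → run C
t=1: ready={C} → run C
t=2: ready={C} → run C
t=3: ready={C,D} → run D
t=4: ready={C,D} → run D
t=5: ready={C,D} → run D
t=6: ready={C,D,F} → run F
t=7: ready={C,D,F,G} → run F
t=8: ready={C,D,F,G} → run F
t=9: ready={C,D,F,G} → run F
t=10: ready={C,D,F,G} → run F
t=11: ready={C,D,F,G} → run F
t=12: ready={C,D,F,G} → run F
t=13: ready={C,D,F,G} → run F
t=14: ready={C,D,G} → run D
t=15: ready={C,D,G} → run D
t=16: ready={C,D,G} → run D
t=17: ready={C,G} → run G
t=18: ready={C,G} → run G
t=19: ready={C} → run C
t=20: ready={C} → run C
t=21: ready={C} → run C
t=22: ready={C} → run C
t=23: (idle)
t=24: (idle)
t=25: (idle)
t=26: (idle)
t=27: (idle)
t=28: (idle)
t=29: (idle)

completion order = F, D, G, C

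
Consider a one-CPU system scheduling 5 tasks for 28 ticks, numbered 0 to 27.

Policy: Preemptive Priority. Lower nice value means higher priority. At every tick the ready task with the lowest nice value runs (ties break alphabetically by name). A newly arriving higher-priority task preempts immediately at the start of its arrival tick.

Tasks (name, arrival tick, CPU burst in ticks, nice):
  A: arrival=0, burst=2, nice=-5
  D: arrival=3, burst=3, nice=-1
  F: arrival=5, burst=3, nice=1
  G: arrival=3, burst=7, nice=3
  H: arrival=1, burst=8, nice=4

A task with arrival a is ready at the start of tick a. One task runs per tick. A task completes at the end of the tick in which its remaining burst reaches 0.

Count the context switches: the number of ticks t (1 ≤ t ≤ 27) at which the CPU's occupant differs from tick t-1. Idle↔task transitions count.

t=0: ready={A} → run A
t=1: ready={A,H} → run A
t=2: ready={H} → run H
t=3: ready={D,G,H} → run D
t=4: ready={D,G,H} → run D
t=5: ready={D,F,G,H} → run D
t=6: ready={F,G,H} → run F
t=7: ready={F,G,H} → run F
t=8: ready={F,G,H} → run F
t=9: ready={G,H} → run G
t=10: ready={G,H} → run G
t=11: ready={G,H} → run G
t=12: ready={G,H} → run G
t=13: ready={G,H} → run G
t=14: ready={G,H} → run G
t=15: ready={G,H} → run G
t=16: ready={H} → run H
t=17: ready={H} → run H
t=18: ready={H} → run H
t=19: ready={H} → run H
t=20: ready={H} → run H
t=21: ready={H} → run H
t=22: ready={H} → run H
t=23: (idle)
t=24: (idle)
t=25: (idle)
t=26: (idle)
t=27: (idle)

context switches = 6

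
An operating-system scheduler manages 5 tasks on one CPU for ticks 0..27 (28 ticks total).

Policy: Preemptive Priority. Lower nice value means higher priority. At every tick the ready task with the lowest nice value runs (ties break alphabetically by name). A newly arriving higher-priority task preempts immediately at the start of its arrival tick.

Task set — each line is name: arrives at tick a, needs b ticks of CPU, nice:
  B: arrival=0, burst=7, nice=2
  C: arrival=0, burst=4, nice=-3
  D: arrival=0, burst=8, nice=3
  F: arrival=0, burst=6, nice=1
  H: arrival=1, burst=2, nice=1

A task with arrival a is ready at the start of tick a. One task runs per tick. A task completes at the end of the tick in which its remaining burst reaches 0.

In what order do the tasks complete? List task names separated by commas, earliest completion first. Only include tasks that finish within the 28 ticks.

t=0: ready={B,C,D,F} → run C
t=1: ready={B,C,D,F,H} → run C
t=2: ready={B,C,D,F,H} → run C
t=3: ready={B,C,D,F,H} → run C
t=4: ready={B,D,F,H} → run F
t=5: ready={B,D,F,H} → run F
t=6: ready={B,D,F,H} → run F
t=7: ready={B,D,F,H} → run F
t=8: ready={B,D,F,H} → run F
t=9: ready={B,D,F,H} → run F
t=10: ready={B,D,H} → run H
t=11: ready={B,D,H} → run H
t=12: ready={B,D} → run B
t=13: ready={B,D} → run B
t=14: ready={B,D} → run B
t=15: ready={B,D} → run B
t=16: ready={B,D} → run B
t=17: ready={B,D} → run B
t=18: ready={B,D} → run B
t=19: ready={D} → run D
t=20: ready={D} → run D
t=21: ready={D} → run D
t=22: ready={D} → run D
t=23: ready={D} → run D
t=24: ready={D} → run D
t=25: ready={D} → run D
t=26: ready={D} → run D
t=27: (idle)

completion order = C, F, H, B, D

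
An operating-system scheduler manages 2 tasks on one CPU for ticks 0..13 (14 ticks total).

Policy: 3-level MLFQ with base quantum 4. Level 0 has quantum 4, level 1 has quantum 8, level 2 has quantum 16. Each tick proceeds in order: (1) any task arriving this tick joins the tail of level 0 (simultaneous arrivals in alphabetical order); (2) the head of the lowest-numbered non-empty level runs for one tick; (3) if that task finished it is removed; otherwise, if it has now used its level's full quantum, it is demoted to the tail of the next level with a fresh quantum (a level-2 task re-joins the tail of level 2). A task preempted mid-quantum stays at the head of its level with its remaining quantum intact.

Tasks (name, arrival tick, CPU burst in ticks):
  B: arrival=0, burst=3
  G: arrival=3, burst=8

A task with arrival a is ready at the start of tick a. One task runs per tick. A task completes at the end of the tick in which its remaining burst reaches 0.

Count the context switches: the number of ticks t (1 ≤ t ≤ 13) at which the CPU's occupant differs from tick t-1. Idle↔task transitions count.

context switches = 2

t=0: L0/L1/L2 = B/-/- → run B
t=1: L0/L1/L2 = B/-/- → run B
t=2: L0/L1/L2 = B/-/- → run B
t=3: L0/L1/L2 = G/-/- → run G
t=4: L0/L1/L2 = G/-/- → run G
t=5: L0/L1/L2 = G/-/- → run G
t=6: L0/L1/L2 = G/-/- → run G
t=7: L0/L1/L2 = -/G/- → run G
t=8: L0/L1/L2 = -/G/- → run G
t=9: L0/L1/L2 = -/G/- → run G
t=10: L0/L1/L2 = -/G/- → run G
t=11: (idle)
t=12: (idle)
t=13: (idle)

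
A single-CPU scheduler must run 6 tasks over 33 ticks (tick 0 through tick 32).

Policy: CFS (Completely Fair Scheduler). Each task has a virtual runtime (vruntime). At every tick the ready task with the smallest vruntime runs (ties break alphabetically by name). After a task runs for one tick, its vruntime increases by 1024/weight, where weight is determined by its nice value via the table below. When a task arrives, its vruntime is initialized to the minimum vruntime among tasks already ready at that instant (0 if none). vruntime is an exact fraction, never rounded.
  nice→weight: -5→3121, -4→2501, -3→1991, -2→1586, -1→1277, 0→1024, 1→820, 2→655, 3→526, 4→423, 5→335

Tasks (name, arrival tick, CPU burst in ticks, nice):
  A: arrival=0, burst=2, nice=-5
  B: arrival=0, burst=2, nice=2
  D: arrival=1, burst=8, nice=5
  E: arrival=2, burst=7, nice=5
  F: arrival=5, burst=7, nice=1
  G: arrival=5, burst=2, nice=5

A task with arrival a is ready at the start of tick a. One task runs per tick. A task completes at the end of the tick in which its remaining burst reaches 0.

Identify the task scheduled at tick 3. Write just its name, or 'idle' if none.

t=0: vr[A=0 B=0] → run A
t=1: vr[A=1024/3121 B=0 D=0] → run B
t=2: vr[A=1024/3121 B=1024/655 D=0 E=0] → run D
t=3: vr[A=1024/3121 B=1024/655 D=1024/335 E=0] → run E
t=4: vr[A=1024/3121 B=1024/655 D=1024/335 E=1024/335] → run A
t=5: vr[B=1024/655 D=1024/335 E=1024/335 F=1024/655 G=1024/655] → run B
t=6: vr[D=1024/335 E=1024/335 F=1024/655 G=1024/655] → run F
t=7: vr[D=1024/335 E=1024/335 F=15104/5371 G=1024/655] → run G
t=8: vr[D=1024/335 E=1024/335 F=15104/5371 G=202752/43885] → run F
t=9: vr[D=1024/335 E=1024/335 F=109056/26855 G=202752/43885] → run D
t=10: vr[D=2048/335 E=1024/335 F=109056/26855 G=202752/43885] → run E
t=11: vr[D=2048/335 E=2048/335 F=109056/26855 G=202752/43885] → run F
t=12: vr[D=2048/335 E=2048/335 F=142592/26855 G=202752/43885] → run G
t=13: vr[D=2048/335 E=2048/335 F=142592/26855] → run F
t=14: vr[D=2048/335 E=2048/335 F=176128/26855] → run D
t=15: vr[D=3072/335 E=2048/335 F=176128/26855] → run E
t=16: vr[D=3072/335 E=3072/335 F=176128/26855] → run F
t=17: vr[D=3072/335 E=3072/335 F=209664/26855] → run F
t=18: vr[D=3072/335 E=3072/335 F=48640/5371] → run F
t=19: vr[D=3072/335 E=3072/335] → run D
t=20: vr[D=4096/335 E=3072/335] → run E
t=21: vr[D=4096/335 E=4096/335] → run D
t=22: vr[D=1024/67 E=4096/335] → run E
t=23: vr[D=1024/67 E=1024/67] → run D
t=24: vr[D=6144/335 E=1024/67] → run E
t=25: vr[D=6144/335 E=6144/335] → run D
t=26: vr[D=7168/335 E=6144/335] → run E
t=27: vr[D=7168/335] → run D
t=28: (idle)
t=29: (idle)
t=30: (idle)
t=31: (idle)
t=32: (idle)

running at tick 3 = E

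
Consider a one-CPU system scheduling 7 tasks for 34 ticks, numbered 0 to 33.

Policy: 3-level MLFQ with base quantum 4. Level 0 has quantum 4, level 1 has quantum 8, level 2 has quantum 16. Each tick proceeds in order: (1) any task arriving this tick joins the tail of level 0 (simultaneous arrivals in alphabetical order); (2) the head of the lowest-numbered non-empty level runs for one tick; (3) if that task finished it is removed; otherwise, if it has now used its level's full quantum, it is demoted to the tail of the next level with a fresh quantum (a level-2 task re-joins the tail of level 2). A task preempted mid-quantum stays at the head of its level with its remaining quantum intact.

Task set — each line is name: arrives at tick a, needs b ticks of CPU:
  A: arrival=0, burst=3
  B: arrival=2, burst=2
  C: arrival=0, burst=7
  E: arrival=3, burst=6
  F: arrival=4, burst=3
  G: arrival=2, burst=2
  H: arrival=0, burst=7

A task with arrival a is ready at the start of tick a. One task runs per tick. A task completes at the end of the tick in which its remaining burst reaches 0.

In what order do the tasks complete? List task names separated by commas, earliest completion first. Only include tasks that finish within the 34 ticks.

completion order = A, B, G, F, C, H, E

t=0: L0/L1/L2 = ACH/-/- → run A
t=1: L0/L1/L2 = ACH/-/- → run A
t=2: L0/L1/L2 = ACHBG/-/- → run A
t=3: L0/L1/L2 = CHBGE/-/- → run C
t=4: L0/L1/L2 = CHBGEF/-/- → run C
t=5: L0/L1/L2 = CHBGEF/-/- → run C
t=6: L0/L1/L2 = CHBGEF/-/- → run C
t=7: L0/L1/L2 = HBGEF/C/- → run H
t=8: L0/L1/L2 = HBGEF/C/- → run H
t=9: L0/L1/L2 = HBGEF/C/- → run H
t=10: L0/L1/L2 = HBGEF/C/- → run H
t=11: L0/L1/L2 = BGEF/CH/- → run B
t=12: L0/L1/L2 = BGEF/CH/- → run B
t=13: L0/L1/L2 = GEF/CH/- → run G
t=14: L0/L1/L2 = GEF/CH/- → run G
t=15: L0/L1/L2 = EF/CH/- → run E
t=16: L0/L1/L2 = EF/CH/- → run E
t=17: L0/L1/L2 = EF/CH/- → run E
t=18: L0/L1/L2 = EF/CH/- → run E
t=19: L0/L1/L2 = F/CHE/- → run F
t=20: L0/L1/L2 = F/CHE/- → run F
t=21: L0/L1/L2 = F/CHE/- → run F
t=22: L0/L1/L2 = -/CHE/- → run C
t=23: L0/L1/L2 = -/CHE/- → run C
t=24: L0/L1/L2 = -/CHE/- → run C
t=25: L0/L1/L2 = -/HE/- → run H
t=26: L0/L1/L2 = -/HE/- → run H
t=27: L0/L1/L2 = -/HE/- → run H
t=28: L0/L1/L2 = -/E/- → run E
t=29: L0/L1/L2 = -/E/- → run E
t=30: (idle)
t=31: (idle)
t=32: (idle)
t=33: (idle)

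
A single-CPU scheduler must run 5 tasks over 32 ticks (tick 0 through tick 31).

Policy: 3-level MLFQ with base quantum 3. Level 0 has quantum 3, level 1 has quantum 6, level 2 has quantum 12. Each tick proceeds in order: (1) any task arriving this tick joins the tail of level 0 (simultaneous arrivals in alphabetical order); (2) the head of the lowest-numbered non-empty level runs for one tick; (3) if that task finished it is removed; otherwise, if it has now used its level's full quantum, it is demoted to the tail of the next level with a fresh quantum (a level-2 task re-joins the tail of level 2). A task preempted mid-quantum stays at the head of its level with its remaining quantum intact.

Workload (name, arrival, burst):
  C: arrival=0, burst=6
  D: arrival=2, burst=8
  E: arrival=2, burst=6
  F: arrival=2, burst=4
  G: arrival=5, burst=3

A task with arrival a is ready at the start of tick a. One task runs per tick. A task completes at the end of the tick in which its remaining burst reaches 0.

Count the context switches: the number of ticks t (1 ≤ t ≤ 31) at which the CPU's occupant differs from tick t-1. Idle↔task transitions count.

t=0: L0/L1/L2 = C/-/- → run C
t=1: L0/L1/L2 = C/-/- → run C
t=2: L0/L1/L2 = CDEF/-/- → run C
t=3: L0/L1/L2 = DEF/C/- → run D
t=4: L0/L1/L2 = DEF/C/- → run D
t=5: L0/L1/L2 = DEFG/C/- → run D
t=6: L0/L1/L2 = EFG/CD/- → run E
t=7: L0/L1/L2 = EFG/CD/- → run E
t=8: L0/L1/L2 = EFG/CD/- → run E
t=9: L0/L1/L2 = FG/CDE/- → run F
t=10: L0/L1/L2 = FG/CDE/- → run F
t=11: L0/L1/L2 = FG/CDE/- → run F
t=12: L0/L1/L2 = G/CDEF/- → run G
t=13: L0/L1/L2 = G/CDEF/- → run G
t=14: L0/L1/L2 = G/CDEF/- → run G
t=15: L0/L1/L2 = -/CDEF/- → run C
t=16: L0/L1/L2 = -/CDEF/- → run C
t=17: L0/L1/L2 = -/CDEF/- → run C
t=18: L0/L1/L2 = -/DEF/- → run D
t=19: L0/L1/L2 = -/DEF/- → run D
t=20: L0/L1/L2 = -/DEF/- → run D
t=21: L0/L1/L2 = -/DEF/- → run D
t=22: L0/L1/L2 = -/DEF/- → run D
t=23: L0/L1/L2 = -/EF/- → run E
t=24: L0/L1/L2 = -/EF/- → run E
t=25: L0/L1/L2 = -/EF/- → run E
t=26: L0/L1/L2 = -/F/- → run F
t=27: (idle)
t=28: (idle)
t=29: (idle)
t=30: (idle)
t=31: (idle)

context switches = 9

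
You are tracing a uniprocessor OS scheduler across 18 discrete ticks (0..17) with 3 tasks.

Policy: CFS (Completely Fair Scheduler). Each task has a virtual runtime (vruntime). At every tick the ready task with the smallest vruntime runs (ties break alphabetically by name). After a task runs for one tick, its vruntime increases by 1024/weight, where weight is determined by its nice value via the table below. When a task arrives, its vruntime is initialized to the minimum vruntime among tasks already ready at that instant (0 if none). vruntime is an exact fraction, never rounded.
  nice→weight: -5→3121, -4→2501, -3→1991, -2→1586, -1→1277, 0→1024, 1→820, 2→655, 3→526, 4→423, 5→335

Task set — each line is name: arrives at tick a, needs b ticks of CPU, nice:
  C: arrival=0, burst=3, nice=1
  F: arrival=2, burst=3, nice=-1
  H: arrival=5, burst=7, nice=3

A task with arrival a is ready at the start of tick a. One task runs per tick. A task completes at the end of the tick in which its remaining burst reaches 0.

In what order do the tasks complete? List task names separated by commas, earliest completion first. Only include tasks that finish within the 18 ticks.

completion order = C, F, H

t=0: vr[C=0] → run C
t=1: vr[C=256/205] → run C
t=2: vr[C=512/205 F=512/205] → run C
t=3: vr[F=512/205] → run F
t=4: vr[F=863744/261785] → run F
t=5: vr[F=1073664/261785 H=1073664/261785] → run F
t=6: vr[H=1073664/261785] → run H
t=7: vr[H=416407552/68849455] → run H
t=8: vr[H=550441472/68849455] → run H
t=9: vr[H=684475392/68849455] → run H
t=10: vr[H=818509312/68849455] → run H
t=11: vr[H=952543232/68849455] → run H
t=12: vr[H=1086577152/68849455] → run H
t=13: (idle)
t=14: (idle)
t=15: (idle)
t=16: (idle)
t=17: (idle)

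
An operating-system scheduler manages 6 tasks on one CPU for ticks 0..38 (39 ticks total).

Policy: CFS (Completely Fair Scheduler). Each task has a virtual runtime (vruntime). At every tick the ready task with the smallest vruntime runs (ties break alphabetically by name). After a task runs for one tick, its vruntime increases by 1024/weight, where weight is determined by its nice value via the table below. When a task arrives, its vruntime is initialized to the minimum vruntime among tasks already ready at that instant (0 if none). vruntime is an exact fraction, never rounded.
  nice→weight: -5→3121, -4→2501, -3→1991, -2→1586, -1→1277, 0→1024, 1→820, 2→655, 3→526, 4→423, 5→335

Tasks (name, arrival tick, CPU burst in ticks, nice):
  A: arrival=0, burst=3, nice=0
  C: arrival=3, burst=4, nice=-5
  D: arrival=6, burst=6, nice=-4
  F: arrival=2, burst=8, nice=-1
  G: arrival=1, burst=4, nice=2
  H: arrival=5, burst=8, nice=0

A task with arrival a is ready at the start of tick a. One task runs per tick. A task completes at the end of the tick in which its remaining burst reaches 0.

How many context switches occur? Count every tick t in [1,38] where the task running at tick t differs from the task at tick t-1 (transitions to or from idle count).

context switches = 31

t=0: vr[A=0] → run A
t=1: vr[A=1 G=1] → run A
t=2: vr[A=2 F=1 G=1] → run F
t=3: vr[A=2 C=1 F=2301/1277 G=1] → run C
t=4: vr[A=2 C=4145/3121 F=2301/1277 G=1] → run G
t=5: vr[A=2 C=4145/3121 F=2301/1277 G=1679/655 H=4145/3121] → run C
t=6: vr[A=2 C=5169/3121 D=4145/3121 F=2301/1277 G=1679/655 H=4145/3121] → run D
t=7: vr[A=2 C=5169/3121 D=13562549/7805621 F=2301/1277 G=1679/655 H=4145/3121] → run H
t=8: vr[A=2 C=5169/3121 D=13562549/7805621 F=2301/1277 G=1679/655 H=7266/3121] → run C
t=9: vr[A=2 C=6193/3121 D=13562549/7805621 F=2301/1277 G=1679/655 H=7266/3121] → run D
t=10: vr[A=2 C=6193/3121 D=16758453/7805621 F=2301/1277 G=1679/655 H=7266/3121] → run F
t=11: vr[A=2 C=6193/3121 D=16758453/7805621 F=3325/1277 G=1679/655 H=7266/3121] → run C
t=12: vr[A=2 D=16758453/7805621 F=3325/1277 G=1679/655 H=7266/3121] → run A
t=13: vr[D=16758453/7805621 F=3325/1277 G=1679/655 H=7266/3121] → run D
t=14: vr[D=19954357/7805621 F=3325/1277 G=1679/655 H=7266/3121] → run H
t=15: vr[D=19954357/7805621 F=3325/1277 G=1679/655 H=10387/3121] → run D
t=16: vr[D=23150261/7805621 F=3325/1277 G=1679/655 H=10387/3121] → run G
t=17: vr[D=23150261/7805621 F=3325/1277 G=2703/655 H=10387/3121] → run F
t=18: vr[D=23150261/7805621 F=4349/1277 G=2703/655 H=10387/3121] → run D
t=19: vr[D=26346165/7805621 F=4349/1277 G=2703/655 H=10387/3121] → run H
t=20: vr[D=26346165/7805621 F=4349/1277 G=2703/655 H=13508/3121] → run D
t=21: vr[F=4349/1277 G=2703/655 H=13508/3121] → run F
t=22: vr[F=5373/1277 G=2703/655 H=13508/3121] → run G
t=23: vr[F=5373/1277 G=3727/655 H=13508/3121] → run F
t=24: vr[F=6397/1277 G=3727/655 H=13508/3121] → run H
t=25: vr[F=6397/1277 G=3727/655 H=16629/3121] → run F
t=26: vr[F=7421/1277 G=3727/655 H=16629/3121] → run H
t=27: vr[F=7421/1277 G=3727/655 H=19750/3121] → run G
t=28: vr[F=7421/1277 H=19750/3121] → run F
t=29: vr[F=8445/1277 H=19750/3121] → run H
t=30: vr[F=8445/1277 H=22871/3121] → run F
t=31: vr[H=22871/3121] → run H
t=32: vr[H=25992/3121] → run H
t=33: (idle)
t=34: (idle)
t=35: (idle)
t=36: (idle)
t=37: (idle)
t=38: (idle)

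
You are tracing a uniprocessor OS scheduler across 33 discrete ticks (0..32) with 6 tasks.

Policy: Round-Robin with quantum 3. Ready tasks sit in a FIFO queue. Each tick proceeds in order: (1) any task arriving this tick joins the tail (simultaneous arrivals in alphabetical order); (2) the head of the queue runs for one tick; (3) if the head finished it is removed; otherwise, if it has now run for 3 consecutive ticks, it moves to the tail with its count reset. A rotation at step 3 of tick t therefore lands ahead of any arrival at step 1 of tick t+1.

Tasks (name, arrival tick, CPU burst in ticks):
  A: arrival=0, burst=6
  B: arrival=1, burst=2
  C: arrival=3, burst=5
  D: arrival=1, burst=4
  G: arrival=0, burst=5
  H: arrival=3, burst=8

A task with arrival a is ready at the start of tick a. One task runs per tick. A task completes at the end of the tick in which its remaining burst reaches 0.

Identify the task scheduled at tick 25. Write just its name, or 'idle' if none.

running at tick 25 = H

t=0: queue=[A,G] q_used=0 → run A
t=1: queue=[A,G,B,D] q_used=1 → run A
t=2: queue=[A,G,B,D] q_used=2 → run A
t=3: queue=[G,B,D,A,C,H] q_used=0 → run G
t=4: queue=[G,B,D,A,C,H] q_used=1 → run G
t=5: queue=[G,B,D,A,C,H] q_used=2 → run G
t=6: queue=[B,D,A,C,H,G] q_used=0 → run B
t=7: queue=[B,D,A,C,H,G] q_used=1 → run B
t=8: queue=[D,A,C,H,G] q_used=0 → run D
t=9: queue=[D,A,C,H,G] q_used=1 → run D
t=10: queue=[D,A,C,H,G] q_used=2 → run D
t=11: queue=[A,C,H,G,D] q_used=0 → run A
t=12: queue=[A,C,H,G,D] q_used=1 → run A
t=13: queue=[A,C,H,G,D] q_used=2 → run A
t=14: queue=[C,H,G,D] q_used=0 → run C
t=15: queue=[C,H,G,D] q_used=1 → run C
t=16: queue=[C,H,G,D] q_used=2 → run C
t=17: queue=[H,G,D,C] q_used=0 → run H
t=18: queue=[H,G,D,C] q_used=1 → run H
t=19: queue=[H,G,D,C] q_used=2 → run H
t=20: queue=[G,D,C,H] q_used=0 → run G
t=21: queue=[G,D,C,H] q_used=1 → run G
t=22: queue=[D,C,H] q_used=0 → run D
t=23: queue=[C,H] q_used=0 → run C
t=24: queue=[C,H] q_used=1 → run C
t=25: queue=[H] q_used=0 → run H
t=26: queue=[H] q_used=1 → run H
t=27: queue=[H] q_used=2 → run H
t=28: queue=[H] q_used=0 → run H
t=29: queue=[H] q_used=1 → run H
t=30: (idle)
t=31: (idle)
t=32: (idle)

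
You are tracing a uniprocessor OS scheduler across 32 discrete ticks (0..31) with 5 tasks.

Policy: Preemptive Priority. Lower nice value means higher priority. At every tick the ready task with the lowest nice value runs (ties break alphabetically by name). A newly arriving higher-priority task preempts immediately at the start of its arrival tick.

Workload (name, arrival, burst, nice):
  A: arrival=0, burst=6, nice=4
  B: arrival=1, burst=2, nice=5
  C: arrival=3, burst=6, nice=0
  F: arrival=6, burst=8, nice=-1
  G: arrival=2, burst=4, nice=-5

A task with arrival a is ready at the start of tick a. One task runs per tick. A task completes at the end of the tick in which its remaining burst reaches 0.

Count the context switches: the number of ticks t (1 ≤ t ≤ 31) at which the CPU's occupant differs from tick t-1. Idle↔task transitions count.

t=0: ready={A} → run A
t=1: ready={A,B} → run A
t=2: ready={A,B,G} → run G
t=3: ready={A,B,C,G} → run G
t=4: ready={A,B,C,G} → run G
t=5: ready={A,B,C,G} → run G
t=6: ready={A,B,C,F} → run F
t=7: ready={A,B,C,F} → run F
t=8: ready={A,B,C,F} → run F
t=9: ready={A,B,C,F} → run F
t=10: ready={A,B,C,F} → run F
t=11: ready={A,B,C,F} → run F
t=12: ready={A,B,C,F} → run F
t=13: ready={A,B,C,F} → run F
t=14: ready={A,B,C} → run C
t=15: ready={A,B,C} → run C
t=16: ready={A,B,C} → run C
t=17: ready={A,B,C} → run C
t=18: ready={A,B,C} → run C
t=19: ready={A,B,C} → run C
t=20: ready={A,B} → run A
t=21: ready={A,B} → run A
t=22: ready={A,B} → run A
t=23: ready={A,B} → run A
t=24: ready={B} → run B
t=25: ready={B} → run B
t=26: (idle)
t=27: (idle)
t=28: (idle)
t=29: (idle)
t=30: (idle)
t=31: (idle)

context switches = 6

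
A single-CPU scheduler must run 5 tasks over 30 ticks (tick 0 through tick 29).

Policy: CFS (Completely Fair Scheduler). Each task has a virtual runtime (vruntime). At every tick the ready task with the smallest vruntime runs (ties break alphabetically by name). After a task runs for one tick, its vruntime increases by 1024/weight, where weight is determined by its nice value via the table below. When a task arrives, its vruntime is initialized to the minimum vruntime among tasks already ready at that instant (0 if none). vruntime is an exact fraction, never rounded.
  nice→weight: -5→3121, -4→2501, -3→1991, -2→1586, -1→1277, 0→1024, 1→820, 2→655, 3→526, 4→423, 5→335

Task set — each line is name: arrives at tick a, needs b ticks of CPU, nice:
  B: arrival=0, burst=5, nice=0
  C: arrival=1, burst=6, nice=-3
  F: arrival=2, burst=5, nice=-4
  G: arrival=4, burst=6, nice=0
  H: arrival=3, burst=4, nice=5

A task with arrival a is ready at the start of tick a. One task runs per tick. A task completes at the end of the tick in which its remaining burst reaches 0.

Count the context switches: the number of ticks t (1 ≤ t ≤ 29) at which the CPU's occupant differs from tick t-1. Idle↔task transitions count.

t=0: vr[B=0] → run B
t=1: vr[B=1 C=1] → run B
t=2: vr[B=2 C=1 F=1] → run C
t=3: vr[B=2 C=3015/1991 F=1 H=1] → run F
t=4: vr[B=2 C=3015/1991 F=3525/2501 G=1 H=1] → run G
t=5: vr[B=2 C=3015/1991 F=3525/2501 G=2 H=1] → run H
t=6: vr[B=2 C=3015/1991 F=3525/2501 G=2 H=1359/335] → run F
t=7: vr[B=2 C=3015/1991 F=4549/2501 G=2 H=1359/335] → run C
t=8: vr[B=2 C=4039/1991 F=4549/2501 G=2 H=1359/335] → run F
t=9: vr[B=2 C=4039/1991 F=5573/2501 G=2 H=1359/335] → run B
t=10: vr[B=3 C=4039/1991 F=5573/2501 G=2 H=1359/335] → run G
t=11: vr[B=3 C=4039/1991 F=5573/2501 G=3 H=1359/335] → run C
t=12: vr[B=3 C=5063/1991 F=5573/2501 G=3 H=1359/335] → run F
t=13: vr[B=3 C=5063/1991 F=6597/2501 G=3 H=1359/335] → run C
t=14: vr[B=3 C=6087/1991 F=6597/2501 G=3 H=1359/335] → run F
t=15: vr[B=3 C=6087/1991 G=3 H=1359/335] → run B
t=16: vr[B=4 C=6087/1991 G=3 H=1359/335] → run G
t=17: vr[B=4 C=6087/1991 G=4 H=1359/335] → run C
t=18: vr[B=4 C=7111/1991 G=4 H=1359/335] → run C
t=19: vr[B=4 G=4 H=1359/335] → run B
t=20: vr[G=4 H=1359/335] → run G
t=21: vr[G=5 H=1359/335] → run H
t=22: vr[G=5 H=2383/335] → run G
t=23: vr[G=6 H=2383/335] → run G
t=24: vr[H=2383/335] → run H
t=25: vr[H=3407/335] → run H
t=26: (idle)
t=27: (idle)
t=28: (idle)
t=29: (idle)

context switches = 22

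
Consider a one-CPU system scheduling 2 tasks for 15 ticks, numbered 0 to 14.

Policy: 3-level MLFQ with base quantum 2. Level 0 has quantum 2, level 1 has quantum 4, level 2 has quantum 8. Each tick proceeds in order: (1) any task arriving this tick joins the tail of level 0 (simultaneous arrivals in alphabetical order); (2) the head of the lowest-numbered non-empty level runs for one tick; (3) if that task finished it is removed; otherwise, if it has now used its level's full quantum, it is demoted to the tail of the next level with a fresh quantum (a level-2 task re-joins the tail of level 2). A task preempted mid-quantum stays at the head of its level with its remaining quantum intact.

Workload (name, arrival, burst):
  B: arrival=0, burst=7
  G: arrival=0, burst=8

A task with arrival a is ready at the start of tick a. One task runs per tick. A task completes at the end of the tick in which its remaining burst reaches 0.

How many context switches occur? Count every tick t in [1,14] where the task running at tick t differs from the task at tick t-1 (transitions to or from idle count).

t=0: L0/L1/L2 = BG/-/- → run B
t=1: L0/L1/L2 = BG/-/- → run B
t=2: L0/L1/L2 = G/B/- → run G
t=3: L0/L1/L2 = G/B/- → run G
t=4: L0/L1/L2 = -/BG/- → run B
t=5: L0/L1/L2 = -/BG/- → run B
t=6: L0/L1/L2 = -/BG/- → run B
t=7: L0/L1/L2 = -/BG/- → run B
t=8: L0/L1/L2 = -/G/B → run G
t=9: L0/L1/L2 = -/G/B → run G
t=10: L0/L1/L2 = -/G/B → run G
t=11: L0/L1/L2 = -/G/B → run G
t=12: L0/L1/L2 = -/-/BG → run B
t=13: L0/L1/L2 = -/-/G → run G
t=14: L0/L1/L2 = -/-/G → run G

context switches = 5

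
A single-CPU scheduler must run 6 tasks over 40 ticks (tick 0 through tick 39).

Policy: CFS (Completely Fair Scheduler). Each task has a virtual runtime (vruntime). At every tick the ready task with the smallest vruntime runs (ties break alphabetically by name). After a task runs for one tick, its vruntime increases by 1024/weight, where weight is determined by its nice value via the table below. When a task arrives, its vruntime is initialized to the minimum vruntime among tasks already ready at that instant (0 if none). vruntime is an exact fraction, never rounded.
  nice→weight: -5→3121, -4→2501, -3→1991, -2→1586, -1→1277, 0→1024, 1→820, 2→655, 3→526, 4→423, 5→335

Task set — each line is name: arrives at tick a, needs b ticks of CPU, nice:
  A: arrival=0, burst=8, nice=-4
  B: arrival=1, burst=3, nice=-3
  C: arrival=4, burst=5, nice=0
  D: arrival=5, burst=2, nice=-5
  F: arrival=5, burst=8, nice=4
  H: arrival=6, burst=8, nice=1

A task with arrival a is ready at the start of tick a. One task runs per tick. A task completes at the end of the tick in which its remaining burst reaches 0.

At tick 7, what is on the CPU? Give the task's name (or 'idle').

t=0: vr[A=0] → run A
t=1: vr[A=1024/2501 B=1024/2501] → run A
t=2: vr[A=2048/2501 B=1024/2501] → run B
t=3: vr[A=2048/2501 B=4599808/4979491] → run A
t=4: vr[A=3072/2501 B=4599808/4979491 C=4599808/4979491] → run B
t=5: vr[A=3072/2501 B=7160832/4979491 C=4599808/4979491 D=4599808/4979491 F=4599808/4979491] → run C
t=6: vr[A=3072/2501 B=7160832/4979491 C=9579299/4979491 D=4599808/4979491 F=4599808/4979491 H=4599808/4979491] → run D
t=7: vr[A=3072/2501 B=7160832/4979491 C=9579299/4979491 D=19454999552/15540991411 F=4599808/4979491 H=4599808/4979491] → run F
t=8: vr[A=3072/2501 B=7160832/4979491 C=9579299/4979491 D=19454999552/15540991411 F=7044717568/2106324693 H=4599808/4979491] → run H
t=9: vr[A=3072/2501 B=7160832/4979491 C=9579299/4979491 D=19454999552/15540991411 F=7044717568/2106324693 H=54090496/24897455] → run A
t=10: vr[A=4096/2501 B=7160832/4979491 C=9579299/4979491 D=19454999552/15540991411 F=7044717568/2106324693 H=54090496/24897455] → run D
t=11: vr[A=4096/2501 B=7160832/4979491 C=9579299/4979491 F=7044717568/2106324693 H=54090496/24897455] → run B
t=12: vr[A=4096/2501 C=9579299/4979491 F=7044717568/2106324693 H=54090496/24897455] → run A
t=13: vr[A=5120/2501 C=9579299/4979491 F=7044717568/2106324693 H=54090496/24897455] → run C
t=14: vr[A=5120/2501 C=14558790/4979491 F=7044717568/2106324693 H=54090496/24897455] → run A
t=15: vr[A=6144/2501 C=14558790/4979491 F=7044717568/2106324693 H=54090496/24897455] → run H
t=16: vr[A=6144/2501 C=14558790/4979491 F=7044717568/2106324693 H=85181952/24897455] → run A
t=17: vr[A=7168/2501 C=14558790/4979491 F=7044717568/2106324693 H=85181952/24897455] → run A
t=18: vr[C=14558790/4979491 F=7044717568/2106324693 H=85181952/24897455] → run C
t=19: vr[C=19538281/4979491 F=7044717568/2106324693 H=85181952/24897455] → run F
t=20: vr[C=19538281/4979491 F=12143716352/2106324693 H=85181952/24897455] → run H
t=21: vr[C=19538281/4979491 F=12143716352/2106324693 H=116273408/24897455] → run C
t=22: vr[C=24517772/4979491 F=12143716352/2106324693 H=116273408/24897455] → run H
t=23: vr[C=24517772/4979491 F=12143716352/2106324693 H=147364864/24897455] → run C
t=24: vr[F=12143716352/2106324693 H=147364864/24897455] → run F
t=25: vr[F=5747571712/702108231 H=147364864/24897455] → run H
t=26: vr[F=5747571712/702108231 H=35691264/4979491] → run H
t=27: vr[F=5747571712/702108231 H=209547776/24897455] → run F
t=28: vr[F=22341713920/2106324693 H=209547776/24897455] → run H
t=29: vr[F=22341713920/2106324693 H=240639232/24897455] → run H
t=30: vr[F=22341713920/2106324693] → run F
t=31: vr[F=27440712704/2106324693] → run F
t=32: vr[F=10846570496/702108231] → run F
t=33: vr[F=37638710272/2106324693] → run F
t=34: (idle)
t=35: (idle)
t=36: (idle)
t=37: (idle)
t=38: (idle)
t=39: (idle)

running at tick 7 = F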